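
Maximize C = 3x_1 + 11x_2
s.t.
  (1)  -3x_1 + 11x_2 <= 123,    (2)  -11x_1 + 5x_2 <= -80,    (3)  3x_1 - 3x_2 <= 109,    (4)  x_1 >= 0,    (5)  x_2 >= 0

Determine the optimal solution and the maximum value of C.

x_1 = 196/3, x_2 = 29, maximum C = 515

Corner points and C = 3x_1 + 11x_2:
  (1495/106, 1593/106) → C = 11004/53
  (196/3, 29) → C = 515
  (80/11, 0) → C = 240/11
  (109/3, 0) → C = 109

At the optimal vertex, -3x_1 + 11x_2 = 123 and 3x_1 - 3x_2 = 109.
Solving simultaneously gives x_1 = 196/3, x_2 = 29.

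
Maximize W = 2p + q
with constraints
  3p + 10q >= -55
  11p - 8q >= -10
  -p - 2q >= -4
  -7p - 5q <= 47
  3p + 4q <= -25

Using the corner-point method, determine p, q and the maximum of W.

p = -5/3, q = -5, maximum W = -25/3

Feasible corners and W = 2p + q:
  (-39/11, -244/55) → W = -634/55
  (-5/3, -5) → W = -25/3
  (-142/37, -149/37) → W = -433/37
  (-60/17, -245/68) → W = -725/68

At the optimal vertex, 3p + 10q = -55 and 3p + 4q = -25.
Solving simultaneously gives p = -5/3, q = -5.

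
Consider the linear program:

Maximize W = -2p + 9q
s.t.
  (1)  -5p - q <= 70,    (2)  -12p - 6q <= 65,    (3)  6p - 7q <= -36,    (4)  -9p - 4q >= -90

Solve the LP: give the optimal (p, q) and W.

p = -370/11, q = 1080/11, maximum W = 10460/11

Corner points and W = -2p + 9q:
  (-355/18, 515/18) → W = 5345/18
  (-370/11, 1080/11) → W = 10460/11
  (-671/120, 7/20) → W = 43/3
  (162/29, 288/29) → W = 2268/29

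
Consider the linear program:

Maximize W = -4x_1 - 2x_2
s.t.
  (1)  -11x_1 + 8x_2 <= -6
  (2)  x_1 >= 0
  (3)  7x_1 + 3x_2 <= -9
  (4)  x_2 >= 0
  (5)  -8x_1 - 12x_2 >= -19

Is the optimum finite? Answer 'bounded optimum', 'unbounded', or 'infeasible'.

infeasible

The boundaries -11x_1 + 8x_2 = -6 and x_2 = 0 meet at (6/11, 0), but that point violates 7x_1 + 3x_2 ≤ -9. Every candidate vertex is excluded by some other constraint, so the feasible region is empty.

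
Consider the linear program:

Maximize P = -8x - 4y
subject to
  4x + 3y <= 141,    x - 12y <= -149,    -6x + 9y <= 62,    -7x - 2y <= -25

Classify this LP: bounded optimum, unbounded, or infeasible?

bounded optimum

Extreme points and P = -8x - 4y:
  (415/17, 737/51) → P = -12908/51
  (361/18, 547/27) → P = -6520/27
  (199/21, 832/63) → P = -8104/63
The feasible region has finitely many vertices and no improving ray; the maximum is -8104/63 at (199/21, 832/63).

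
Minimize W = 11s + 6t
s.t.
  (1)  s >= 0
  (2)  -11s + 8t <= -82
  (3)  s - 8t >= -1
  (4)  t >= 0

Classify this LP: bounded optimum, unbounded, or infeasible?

bounded optimum

Feasible corners and W = 11s + 6t:
  (83/10, 93/80) → W = 3931/40
  (82/11, 0) → W = 82
The feasible region has finitely many vertices and no improving ray; the minimum is 82 at (82/11, 0).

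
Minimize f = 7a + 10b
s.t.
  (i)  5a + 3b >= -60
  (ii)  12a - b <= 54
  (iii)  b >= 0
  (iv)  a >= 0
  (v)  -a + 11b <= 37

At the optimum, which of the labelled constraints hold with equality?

(iii) and (iv)

Vertices and f = 7a + 10b:
  (9/2, 0) → f = 63/2
  (631/131, 498/131) → f = 9397/131
  (0, 0) → f = 0
  (0, 37/11) → f = 370/11

The minimum is at (0, 0). Substituting into each constraint, equality holds for (iii) and (iv); the remaining constraints have slack.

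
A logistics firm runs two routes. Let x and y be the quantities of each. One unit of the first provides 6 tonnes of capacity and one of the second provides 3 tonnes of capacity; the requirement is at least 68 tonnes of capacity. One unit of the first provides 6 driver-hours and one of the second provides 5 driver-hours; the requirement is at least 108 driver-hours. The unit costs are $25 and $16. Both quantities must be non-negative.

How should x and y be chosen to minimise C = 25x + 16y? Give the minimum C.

Vertices and C = 25x + 16y:
  (0, 68/3) → C = 1088/3
  (18, 0) → C = 450
  (4/3, 20) → C = 1060/3
The feasible region is unbounded (it extends along (0, 1), (1, 0)), but C strictly increases along every unbounded feasible direction, so there is no improving ray and the minimum is attained at a vertex.

x = 4/3, y = 20, minimum C = 1060/3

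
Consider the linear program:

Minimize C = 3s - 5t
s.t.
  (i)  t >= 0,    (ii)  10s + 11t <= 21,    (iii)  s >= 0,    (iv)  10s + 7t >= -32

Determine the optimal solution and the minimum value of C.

At the optimal vertex, 10s + 11t = 21 and s = 0.
Solving simultaneously gives s = 0, t = 21/11.

s = 0, t = 21/11, minimum C = -105/11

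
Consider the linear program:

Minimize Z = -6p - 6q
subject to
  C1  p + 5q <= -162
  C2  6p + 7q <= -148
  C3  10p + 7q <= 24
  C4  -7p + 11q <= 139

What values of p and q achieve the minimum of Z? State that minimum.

Corner points and Z = -6p - 6q:
  (394/23, -824/23) → Z = 2580/23
  (-2477/46, -995/46) → Z = 10416/23
  (43, -58) → Z = 90
The feasible region is unbounded (it extends along (7, -10), (-11, -7)), but Z strictly increases along every unbounded feasible direction, so there is no improving ray and the minimum is attained at a vertex.

The binding constraints are 6p + 7q = -148 and 10p + 7q = 24.
Solving simultaneously gives p = 43, q = -58.

p = 43, q = -58, minimum Z = 90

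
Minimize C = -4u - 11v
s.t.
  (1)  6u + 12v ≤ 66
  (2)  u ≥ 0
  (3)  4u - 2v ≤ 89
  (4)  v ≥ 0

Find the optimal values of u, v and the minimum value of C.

Extreme points and C = -4u - 11v:
  (0, 11/2) → C = -121/2
  (11, 0) → C = -44
  (0, 0) → C = 0

The optimum lies where 6u + 12v = 66 and u = 0.
Solving simultaneously gives u = 0, v = 11/2.

u = 0, v = 11/2, minimum C = -121/2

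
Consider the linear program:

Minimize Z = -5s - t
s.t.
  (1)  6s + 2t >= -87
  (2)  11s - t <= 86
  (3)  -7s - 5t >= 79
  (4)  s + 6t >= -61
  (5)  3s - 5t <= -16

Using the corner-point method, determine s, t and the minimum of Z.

Feasible corners and Z = -5s - t:
  (-277/16, 135/16) → Z = 625/8
  (-467/36, -55/12) → Z = 625/9
  (-19/2, -5/2) → Z = 50

s = -19/2, t = -5/2, minimum Z = 50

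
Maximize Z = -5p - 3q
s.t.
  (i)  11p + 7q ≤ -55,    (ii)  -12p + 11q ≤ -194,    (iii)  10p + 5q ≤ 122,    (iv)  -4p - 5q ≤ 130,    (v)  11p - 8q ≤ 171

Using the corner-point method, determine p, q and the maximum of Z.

p = -115/26, q = -292/13, maximum Z = 179/2

Extreme points and Z = -5p - 3q:
  (753/205, -2794/205) → Z = 4617/205
  (757/165, -226/15) → Z = 3673/165
  (-115/26, -292/13) → Z = 179/2
  (-185/87, -2114/87) → Z = 7267/87

At the optimal vertex, -12p + 11q = -194 and -4p - 5q = 130.
Solving simultaneously gives p = -115/26, q = -292/13.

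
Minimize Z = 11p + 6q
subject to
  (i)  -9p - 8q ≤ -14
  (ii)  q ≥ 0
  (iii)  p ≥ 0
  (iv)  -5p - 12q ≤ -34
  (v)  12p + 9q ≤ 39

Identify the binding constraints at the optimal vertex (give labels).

Extreme points and Z = 11p + 6q:
  (0, 17/6) → Z = 17
  (0, 13/3) → Z = 26
  (18/11, 71/33) → Z = 340/11

The minimum is at (0, 17/6). Substituting into each constraint, equality holds for (iii) and (iv); the remaining constraints have slack.

(iii) and (iv)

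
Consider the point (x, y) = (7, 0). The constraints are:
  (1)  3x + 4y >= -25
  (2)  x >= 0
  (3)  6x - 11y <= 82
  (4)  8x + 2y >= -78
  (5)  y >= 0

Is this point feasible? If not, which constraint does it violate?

(1): 21 ≥ -25 ✓
(2): 7 ≥ 0 ✓
(3): 42 ≤ 82 ✓
(4): 56 ≥ -78 ✓
(5): 0 ≥ 0 ✓

feasible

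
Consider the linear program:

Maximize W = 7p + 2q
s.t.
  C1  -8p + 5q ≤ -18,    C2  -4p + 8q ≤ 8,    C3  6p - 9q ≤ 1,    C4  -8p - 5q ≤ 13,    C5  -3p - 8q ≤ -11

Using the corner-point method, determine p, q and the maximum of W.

p = 20/3, q = 13/3, maximum W = 166/3

Vertices and W = 7p + 2q:
  (46/11, 34/11) → W = 390/11
  (157/42, 50/21) → W = 433/14
  (20/3, 13/3) → W = 166/3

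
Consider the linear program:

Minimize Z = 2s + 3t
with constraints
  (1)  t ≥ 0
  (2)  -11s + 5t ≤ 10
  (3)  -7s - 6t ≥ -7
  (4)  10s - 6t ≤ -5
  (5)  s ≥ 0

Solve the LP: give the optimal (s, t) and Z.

s = 0, t = 5/6, minimum Z = 5/2

Corner points and Z = 2s + 3t:
  (2/17, 35/34) → Z = 113/34
  (0, 7/6) → Z = 7/2
  (0, 5/6) → Z = 5/2

At the optimal vertex, 10s - 6t = -5 and s = 0.
Solving simultaneously gives s = 0, t = 5/6.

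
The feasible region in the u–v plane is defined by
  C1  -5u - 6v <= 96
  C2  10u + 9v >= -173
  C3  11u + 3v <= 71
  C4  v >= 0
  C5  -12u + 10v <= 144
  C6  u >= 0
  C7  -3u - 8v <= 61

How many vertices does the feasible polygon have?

4

Of the 21 pairwise boundary intersections, those satisfying every inequality are:
  (71/11, 0)
  (139/73, 1218/73)
  (0, 0)
  (0, 72/5)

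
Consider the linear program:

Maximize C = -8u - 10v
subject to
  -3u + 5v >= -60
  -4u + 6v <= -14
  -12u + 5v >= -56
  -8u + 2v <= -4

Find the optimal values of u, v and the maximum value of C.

u = -50/17, v = -234/17, maximum C = 2740/17

Corner points and C = -8u - 10v:
  (-4/9, -184/15) → C = 1136/9
  (-50/17, -234/17) → C = 2740/17
  (133/26, 14/13) → C = -672/13
  (-1/10, -12/5) → C = 124/5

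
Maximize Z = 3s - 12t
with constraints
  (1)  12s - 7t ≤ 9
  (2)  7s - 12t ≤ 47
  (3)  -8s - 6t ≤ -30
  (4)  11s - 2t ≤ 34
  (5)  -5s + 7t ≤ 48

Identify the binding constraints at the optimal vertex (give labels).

(1) and (3)

Feasible corners and Z = 3s - 12t:
  (33/16, 9/4) → Z = -333/16
  (220/53, 309/53) → Z = -3048/53
  (-39/43, 267/43) → Z = -3321/43
  (334/67, 698/67) → Z = -7374/67

The maximum is at (33/16, 9/4). Substituting into each constraint, equality holds for (1) and (3); the remaining constraints have slack.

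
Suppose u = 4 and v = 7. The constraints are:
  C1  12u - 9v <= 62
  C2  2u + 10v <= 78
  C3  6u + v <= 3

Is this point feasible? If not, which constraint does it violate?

not feasible — violates C3

Constraint C3: 6u + v = 31, which is not ≤ 3. All other constraints are satisfied.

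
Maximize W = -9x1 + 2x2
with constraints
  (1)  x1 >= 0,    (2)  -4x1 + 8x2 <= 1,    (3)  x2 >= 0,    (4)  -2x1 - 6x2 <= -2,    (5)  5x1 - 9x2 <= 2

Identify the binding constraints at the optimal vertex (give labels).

Vertices and W = -9x1 + 2x2:
  (1/4, 1/4) → W = -7/4
  (25/4, 13/4) → W = -199/4
  (5/8, 1/8) → W = -43/8

The maximum is at (1/4, 1/4). Substituting into each constraint, equality holds for (2) and (4); the remaining constraints have slack.

(2) and (4)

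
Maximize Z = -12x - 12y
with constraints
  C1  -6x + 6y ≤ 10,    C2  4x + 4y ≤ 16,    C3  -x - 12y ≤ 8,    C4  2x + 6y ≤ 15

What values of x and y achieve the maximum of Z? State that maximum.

Vertices and Z = -12x - 12y:
  (-28/13, -19/39) → Z = 412/13
  (5/8, 55/24) → Z = -35
  (56/11, -12/11) → Z = -48
  (9/4, 7/4) → Z = -48

At the optimal vertex, -6x + 6y = 10 and -x - 12y = 8.
Solving simultaneously gives x = -28/13, y = -19/39.

x = -28/13, y = -19/39, maximum Z = 412/13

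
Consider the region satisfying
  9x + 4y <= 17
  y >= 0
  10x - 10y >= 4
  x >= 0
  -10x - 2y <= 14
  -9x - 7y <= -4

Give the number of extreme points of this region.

Of the 15 pairwise boundary intersections, those satisfying every inequality are:
  (17/9, 0)
  (93/65, 67/65)
  (4/9, 0)
  (17/40, 1/40)

4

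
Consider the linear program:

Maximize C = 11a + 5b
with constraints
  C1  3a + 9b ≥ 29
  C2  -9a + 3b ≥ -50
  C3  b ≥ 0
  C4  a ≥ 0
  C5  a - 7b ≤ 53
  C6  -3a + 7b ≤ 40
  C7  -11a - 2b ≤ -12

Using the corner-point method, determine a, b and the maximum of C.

a = 235/27, b = 85/9, maximum C = 3860/27

Extreme points and C = 11a + 5b:
  (179/30, 37/30) → C = 359/5
  (50/93, 283/93) → C = 655/31
  (235/27, 85/9) → C = 3860/27
  (4/83, 476/83) → C = 2424/83

The binding constraints are -9a + 3b = -50 and -3a + 7b = 40.
Solving simultaneously gives a = 235/27, b = 85/9.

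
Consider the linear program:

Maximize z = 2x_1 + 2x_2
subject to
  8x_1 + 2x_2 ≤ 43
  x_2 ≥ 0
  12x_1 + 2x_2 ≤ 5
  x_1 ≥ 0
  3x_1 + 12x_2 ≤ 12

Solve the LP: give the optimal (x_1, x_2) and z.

x_1 = 6/23, x_2 = 43/46, maximum z = 55/23

Corner points and z = 2x_1 + 2x_2:
  (5/12, 0) → z = 5/6
  (0, 0) → z = 0
  (6/23, 43/46) → z = 55/23
  (0, 1) → z = 2

The optimum lies where 12x_1 + 2x_2 = 5 and 3x_1 + 12x_2 = 12.
Solving simultaneously gives x_1 = 6/23, x_2 = 43/46.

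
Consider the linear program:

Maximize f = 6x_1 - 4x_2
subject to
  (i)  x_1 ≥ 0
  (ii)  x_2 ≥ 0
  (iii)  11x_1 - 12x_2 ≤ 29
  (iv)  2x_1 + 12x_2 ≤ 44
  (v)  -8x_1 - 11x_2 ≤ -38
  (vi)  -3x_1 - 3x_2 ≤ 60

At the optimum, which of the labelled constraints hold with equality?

Feasible corners and f = 6x_1 - 4x_2:
  (0, 11/3) → f = -44/3
  (0, 38/11) → f = -152/11
  (73/13, 71/26) → f = 296/13
  (25/7, 6/7) → f = 18

The maximum is at (73/13, 71/26). Substituting into each constraint, equality holds for (iii) and (iv); the remaining constraints have slack.

(iii) and (iv)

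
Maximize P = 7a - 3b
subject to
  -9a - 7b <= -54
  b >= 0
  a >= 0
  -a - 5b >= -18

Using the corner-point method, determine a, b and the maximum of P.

a = 18, b = 0, maximum P = 126

Feasible corners and P = 7a - 3b:
  (6, 0) → P = 42
  (72/19, 54/19) → P = 18
  (18, 0) → P = 126

The optimum lies where b = 0 and -a - 5b = -18.
Solving simultaneously gives a = 18, b = 0.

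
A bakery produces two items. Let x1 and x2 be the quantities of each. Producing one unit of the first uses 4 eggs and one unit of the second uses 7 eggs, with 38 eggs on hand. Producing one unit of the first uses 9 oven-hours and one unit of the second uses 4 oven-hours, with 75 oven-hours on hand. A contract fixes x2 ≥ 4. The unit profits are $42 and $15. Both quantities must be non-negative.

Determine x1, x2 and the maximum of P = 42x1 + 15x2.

Feasible corners and P = 42x1 + 15x2:
  (0, 38/7) → P = 570/7
  (0, 4) → P = 60
  (5/2, 4) → P = 165

The binding constraints are 4x1 + 7x2 = 38 and x2 = 4.
Solving simultaneously gives x1 = 5/2, x2 = 4.

x1 = 5/2, x2 = 4, maximum P = 165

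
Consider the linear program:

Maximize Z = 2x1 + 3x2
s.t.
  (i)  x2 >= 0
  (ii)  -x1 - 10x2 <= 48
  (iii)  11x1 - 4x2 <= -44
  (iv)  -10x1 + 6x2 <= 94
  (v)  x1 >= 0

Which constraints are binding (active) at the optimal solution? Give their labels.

(iii) and (iv)

Vertices and Z = 2x1 + 3x2:
  (56/13, 297/13) → Z = 1003/13
  (0, 11) → Z = 33
  (0, 47/3) → Z = 47

The maximum is at (56/13, 297/13). Substituting into each constraint, equality holds for (iii) and (iv); the remaining constraints have slack.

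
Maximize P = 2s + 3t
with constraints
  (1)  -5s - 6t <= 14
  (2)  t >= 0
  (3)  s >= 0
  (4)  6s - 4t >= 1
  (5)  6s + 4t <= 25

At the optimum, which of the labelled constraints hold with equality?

Vertices and P = 2s + 3t:
  (1/6, 0) → P = 1/3
  (25/6, 0) → P = 25/3
  (13/6, 3) → P = 40/3

The maximum is at (13/6, 3). Substituting into each constraint, equality holds for (4) and (5); the remaining constraints have slack.

(4) and (5)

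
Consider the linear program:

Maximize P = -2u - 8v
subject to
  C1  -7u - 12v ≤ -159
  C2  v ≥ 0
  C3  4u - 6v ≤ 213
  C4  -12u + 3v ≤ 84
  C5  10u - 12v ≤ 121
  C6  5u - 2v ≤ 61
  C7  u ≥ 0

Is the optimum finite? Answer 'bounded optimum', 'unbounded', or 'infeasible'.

bounded optimum

Extreme points and P = -2u - 8v:
  (525/37, 184/37) → P = -2522/37
  (0, 53/4) → P = -106
  (0, 28) → P = -224
The feasible region has finitely many vertices and no improving ray; the maximum is -2522/37 at (525/37, 184/37).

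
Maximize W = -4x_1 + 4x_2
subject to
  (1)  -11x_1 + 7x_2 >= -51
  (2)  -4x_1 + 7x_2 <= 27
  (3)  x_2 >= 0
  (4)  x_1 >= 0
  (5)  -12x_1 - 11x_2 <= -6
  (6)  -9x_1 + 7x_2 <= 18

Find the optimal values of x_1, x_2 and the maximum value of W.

The optimum lies where -4x_1 + 7x_2 = 27 and -9x_1 + 7x_2 = 18.
Solving simultaneously gives x_1 = 9/5, x_2 = 171/35.

x_1 = 9/5, x_2 = 171/35, maximum W = 432/35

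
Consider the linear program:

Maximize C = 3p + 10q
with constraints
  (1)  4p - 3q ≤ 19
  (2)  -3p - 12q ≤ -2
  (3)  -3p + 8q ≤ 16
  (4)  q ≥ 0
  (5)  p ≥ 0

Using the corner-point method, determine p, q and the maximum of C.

Vertices and C = 3p + 10q:
  (200/23, 121/23) → C = 1810/23
  (19/4, 0) → C = 57/4
  (2/3, 0) → C = 2
  (0, 1/6) → C = 5/3
  (0, 2) → C = 20

The optimum lies where 4p - 3q = 19 and -3p + 8q = 16.
Solving simultaneously gives p = 200/23, q = 121/23.

p = 200/23, q = 121/23, maximum C = 1810/23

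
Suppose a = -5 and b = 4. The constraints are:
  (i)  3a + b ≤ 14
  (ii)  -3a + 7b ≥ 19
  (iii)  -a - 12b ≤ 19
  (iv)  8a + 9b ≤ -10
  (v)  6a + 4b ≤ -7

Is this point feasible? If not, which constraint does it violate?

not feasible — violates (iv)

Constraint (iv): 8a + 9b = -4, which is not ≤ -10. All other constraints are satisfied.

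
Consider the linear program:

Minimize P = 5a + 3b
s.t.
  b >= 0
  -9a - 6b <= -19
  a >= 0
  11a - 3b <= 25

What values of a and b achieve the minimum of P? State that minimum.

Feasible corners and P = 5a + 3b:
  (19/9, 0) → P = 95/9
  (25/11, 0) → P = 125/11
  (0, 19/6) → P = 19/2
The feasible region is unbounded (it extends along (0, 1), (3, 11)), but P strictly increases along every unbounded feasible direction, so there is no improving ray and the minimum is attained at a vertex.

a = 0, b = 19/6, minimum P = 19/2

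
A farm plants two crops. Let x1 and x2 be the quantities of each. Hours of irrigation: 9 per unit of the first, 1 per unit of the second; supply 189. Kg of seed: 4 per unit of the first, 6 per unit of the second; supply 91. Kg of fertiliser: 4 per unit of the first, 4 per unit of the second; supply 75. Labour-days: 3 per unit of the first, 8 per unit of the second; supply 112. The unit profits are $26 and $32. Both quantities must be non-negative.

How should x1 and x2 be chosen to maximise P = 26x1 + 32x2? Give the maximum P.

x1 = 43/4, x2 = 8, maximum P = 1071/2

Corner points and P = 26x1 + 32x2:
  (0, 0) → P = 0
  (0, 14) → P = 448
  (75/4, 0) → P = 975/2
  (43/4, 8) → P = 1071/2
  (4, 25/2) → P = 504

At the optimal vertex, 4x1 + 6x2 = 91 and 4x1 + 4x2 = 75.
Solving simultaneously gives x1 = 43/4, x2 = 8.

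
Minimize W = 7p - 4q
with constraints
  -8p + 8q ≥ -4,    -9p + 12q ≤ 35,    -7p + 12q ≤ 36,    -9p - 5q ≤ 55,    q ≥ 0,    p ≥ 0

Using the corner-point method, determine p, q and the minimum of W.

At the optimal vertex, -9p + 12q = 35 and p = 0.
Solving simultaneously gives p = 0, q = 35/12.

p = 0, q = 35/12, minimum W = -35/3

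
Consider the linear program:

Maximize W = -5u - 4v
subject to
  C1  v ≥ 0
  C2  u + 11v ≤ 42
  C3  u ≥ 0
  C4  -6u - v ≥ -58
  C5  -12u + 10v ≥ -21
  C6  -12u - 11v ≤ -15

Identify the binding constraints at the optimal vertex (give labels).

Corner points and W = -5u - 4v:
  (7/4, 0) → W = -35/4
  (5/4, 0) → W = -25/4
  (0, 42/11) → W = -168/11
  (651/142, 483/142) → W = -5187/142
  (0, 15/11) → W = -60/11

The maximum is at (0, 15/11). Substituting into each constraint, equality holds for C3 and C6; the remaining constraints have slack.

C3 and C6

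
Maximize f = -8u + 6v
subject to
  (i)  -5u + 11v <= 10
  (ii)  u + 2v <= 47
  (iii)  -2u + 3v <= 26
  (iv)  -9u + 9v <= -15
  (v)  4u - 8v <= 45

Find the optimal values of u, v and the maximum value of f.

Feasible corners and f = -8u + 6v:
  (71/3, 35/3) → f = -358/3
  (85/18, 55/18) → f = -175/9
  (233/8, 143/16) → f = -1435/8
  (-95/12, -115/12) → f = 35/6

The optimum lies where -9u + 9v = -15 and 4u - 8v = 45.
Solving simultaneously gives u = -95/12, v = -115/12.

u = -95/12, v = -115/12, maximum f = 35/6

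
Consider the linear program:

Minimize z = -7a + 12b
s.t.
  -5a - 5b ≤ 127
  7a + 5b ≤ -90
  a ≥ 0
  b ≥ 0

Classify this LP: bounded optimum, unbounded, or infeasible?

infeasible

The boundaries -5a - 5b = 127 and 7a + 5b = -90 meet at (37/2, -439/10), but that point violates b ≥ 0. Every candidate vertex is excluded by some other constraint, so the feasible region is empty.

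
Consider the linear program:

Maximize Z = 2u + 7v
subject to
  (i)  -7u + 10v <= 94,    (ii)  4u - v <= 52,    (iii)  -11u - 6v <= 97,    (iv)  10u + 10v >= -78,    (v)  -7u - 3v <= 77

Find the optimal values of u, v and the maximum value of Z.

u = 614/33, v = 740/33, maximum Z = 2136/11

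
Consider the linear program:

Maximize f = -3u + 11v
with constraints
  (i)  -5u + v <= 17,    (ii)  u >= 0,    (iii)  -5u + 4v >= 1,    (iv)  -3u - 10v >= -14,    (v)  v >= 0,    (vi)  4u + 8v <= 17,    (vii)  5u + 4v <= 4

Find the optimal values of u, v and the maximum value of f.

u = 0, v = 1, maximum f = 11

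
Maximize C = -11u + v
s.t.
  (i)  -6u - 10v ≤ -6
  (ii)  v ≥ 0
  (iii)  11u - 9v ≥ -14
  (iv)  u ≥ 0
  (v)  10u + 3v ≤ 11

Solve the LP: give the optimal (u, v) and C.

Extreme points and C = -11u + v:
  (1, 0) → C = -11
  (0, 3/5) → C = 3/5
  (11/10, 0) → C = -121/10
  (0, 14/9) → C = 14/9
  (19/41, 87/41) → C = -122/41

At the optimal vertex, 11u - 9v = -14 and u = 0.
Solving simultaneously gives u = 0, v = 14/9.

u = 0, v = 14/9, maximum C = 14/9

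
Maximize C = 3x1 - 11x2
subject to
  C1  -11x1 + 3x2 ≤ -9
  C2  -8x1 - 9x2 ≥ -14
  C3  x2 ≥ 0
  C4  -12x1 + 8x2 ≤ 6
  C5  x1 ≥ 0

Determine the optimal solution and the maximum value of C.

x1 = 7/4, x2 = 0, maximum C = 21/4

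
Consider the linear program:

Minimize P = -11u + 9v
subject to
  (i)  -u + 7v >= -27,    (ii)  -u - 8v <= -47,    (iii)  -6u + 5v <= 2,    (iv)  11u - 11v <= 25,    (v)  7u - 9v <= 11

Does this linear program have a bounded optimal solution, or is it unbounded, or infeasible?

From the feasible point (219/53, 284/53), moving in the direction (5, 6) keeps every constraint satisfied while P decreases without bound.

unbounded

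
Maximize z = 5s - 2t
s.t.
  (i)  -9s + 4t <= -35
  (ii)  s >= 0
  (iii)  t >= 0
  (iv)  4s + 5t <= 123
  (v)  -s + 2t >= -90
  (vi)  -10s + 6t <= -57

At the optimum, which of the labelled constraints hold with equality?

(iii) and (iv)

Feasible corners and z = 5s - 2t:
  (123/4, 0) → z = 615/4
  (57/10, 0) → z = 57/2
  (1023/74, 501/37) → z = 3111/74

The maximum is at (123/4, 0). Substituting into each constraint, equality holds for (iii) and (iv); the remaining constraints have slack.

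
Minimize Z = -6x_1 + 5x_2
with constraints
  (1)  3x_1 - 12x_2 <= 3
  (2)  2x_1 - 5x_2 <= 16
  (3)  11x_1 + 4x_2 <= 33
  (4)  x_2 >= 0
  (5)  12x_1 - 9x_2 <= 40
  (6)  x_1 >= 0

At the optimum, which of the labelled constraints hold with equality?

Extreme points and Z = -6x_1 + 5x_2:
  (17/6, 11/24) → Z = -353/24
  (1, 0) → Z = -6
  (0, 33/4) → Z = 165/4
  (0, 0) → Z = 0

The minimum is at (17/6, 11/24). Substituting into each constraint, equality holds for (1) and (3); the remaining constraints have slack.

(1) and (3)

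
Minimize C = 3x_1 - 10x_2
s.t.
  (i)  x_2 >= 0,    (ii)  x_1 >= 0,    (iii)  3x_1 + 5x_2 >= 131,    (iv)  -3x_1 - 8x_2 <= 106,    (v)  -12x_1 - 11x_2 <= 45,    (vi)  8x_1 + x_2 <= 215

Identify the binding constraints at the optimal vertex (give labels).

(ii) and (vi)

Corner points and C = 3x_1 - 10x_2:
  (0, 131/5) → C = -262
  (0, 215) → C = -2150
  (944/37, 403/37) → C = -1198/37

The minimum is at (0, 215). Substituting into each constraint, equality holds for (ii) and (vi); the remaining constraints have slack.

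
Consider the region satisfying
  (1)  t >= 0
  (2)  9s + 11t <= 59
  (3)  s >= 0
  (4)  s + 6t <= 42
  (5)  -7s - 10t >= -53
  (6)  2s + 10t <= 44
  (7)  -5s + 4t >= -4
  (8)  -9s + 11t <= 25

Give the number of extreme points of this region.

Of the 28 pairwise boundary intersections, those satisfying every inequality are:
  (0, 0)
  (4/5, 0)
  (40/13, 37/13)
  (17/9, 42/11)
  (0, 25/11)

5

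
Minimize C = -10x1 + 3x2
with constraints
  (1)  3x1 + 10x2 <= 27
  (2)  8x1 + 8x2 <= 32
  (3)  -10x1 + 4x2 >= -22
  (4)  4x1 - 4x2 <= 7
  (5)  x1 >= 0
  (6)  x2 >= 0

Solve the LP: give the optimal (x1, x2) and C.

The optimum lies where 8x1 + 8x2 = 32 and -10x1 + 4x2 = -22.
Solving simultaneously gives x1 = 19/7, x2 = 9/7.

x1 = 19/7, x2 = 9/7, minimum C = -163/7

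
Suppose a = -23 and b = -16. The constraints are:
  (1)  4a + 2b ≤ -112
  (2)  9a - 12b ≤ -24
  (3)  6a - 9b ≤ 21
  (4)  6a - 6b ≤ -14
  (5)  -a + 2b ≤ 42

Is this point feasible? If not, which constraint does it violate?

Constraint (2): 9a - 12b = -15, which is not ≤ -24. All other constraints are satisfied.

not feasible — violates (2)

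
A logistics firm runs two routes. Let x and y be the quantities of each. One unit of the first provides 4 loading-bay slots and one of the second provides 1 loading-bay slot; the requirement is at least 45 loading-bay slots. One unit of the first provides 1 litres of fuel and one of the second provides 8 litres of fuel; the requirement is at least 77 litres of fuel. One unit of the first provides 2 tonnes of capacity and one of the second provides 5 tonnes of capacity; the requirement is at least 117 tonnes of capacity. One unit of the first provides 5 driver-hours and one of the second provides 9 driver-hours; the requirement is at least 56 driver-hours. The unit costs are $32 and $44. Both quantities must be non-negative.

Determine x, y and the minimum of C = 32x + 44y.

x = 6, y = 21, minimum C = 1116

The feasible region is unbounded (it extends along (0, 1), (1, 0)), but C strictly increases along every unbounded feasible direction, so there is no improving ray and the minimum is attained at a vertex.

The optimum lies where 4x + y = 45 and 2x + 5y = 117.
Solving simultaneously gives x = 6, y = 21.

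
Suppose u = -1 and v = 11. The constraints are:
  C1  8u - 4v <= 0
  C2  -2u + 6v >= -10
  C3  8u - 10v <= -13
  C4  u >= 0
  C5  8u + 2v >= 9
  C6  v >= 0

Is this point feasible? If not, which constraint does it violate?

not feasible — violates C4

Constraint C4: u = -1, which is not ≥ 0. All other constraints are satisfied.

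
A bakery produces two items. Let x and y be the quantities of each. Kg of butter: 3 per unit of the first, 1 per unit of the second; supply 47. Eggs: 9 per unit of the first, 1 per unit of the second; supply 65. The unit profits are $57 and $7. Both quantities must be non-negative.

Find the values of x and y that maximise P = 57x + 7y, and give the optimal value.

x = 3, y = 38, maximum P = 437

Corner points and P = 57x + 7y:
  (0, 0) → P = 0
  (0, 47) → P = 329
  (65/9, 0) → P = 1235/3
  (3, 38) → P = 437

The optimum lies where 3x + y = 47 and 9x + y = 65.
Solving simultaneously gives x = 3, y = 38.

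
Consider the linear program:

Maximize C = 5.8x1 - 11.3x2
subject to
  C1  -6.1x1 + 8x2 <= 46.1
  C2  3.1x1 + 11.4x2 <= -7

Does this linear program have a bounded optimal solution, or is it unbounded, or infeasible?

unbounded

From the feasible point (-29077/4717, 10021/9434), moving in the direction (11.4, -3.1) keeps every constraint satisfied while C increases without bound.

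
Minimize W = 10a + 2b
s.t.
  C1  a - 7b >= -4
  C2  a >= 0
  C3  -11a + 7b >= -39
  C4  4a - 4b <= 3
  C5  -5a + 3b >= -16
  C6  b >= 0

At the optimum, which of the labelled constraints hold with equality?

C2 and C6

Extreme points and W = 10a + 2b:
  (0, 4/7) → W = 8/7
  (37/24, 19/24) → W = 17
  (0, 0) → W = 0
  (3/4, 0) → W = 15/2

The minimum is at (0, 0). Substituting into each constraint, equality holds for C2 and C6; the remaining constraints have slack.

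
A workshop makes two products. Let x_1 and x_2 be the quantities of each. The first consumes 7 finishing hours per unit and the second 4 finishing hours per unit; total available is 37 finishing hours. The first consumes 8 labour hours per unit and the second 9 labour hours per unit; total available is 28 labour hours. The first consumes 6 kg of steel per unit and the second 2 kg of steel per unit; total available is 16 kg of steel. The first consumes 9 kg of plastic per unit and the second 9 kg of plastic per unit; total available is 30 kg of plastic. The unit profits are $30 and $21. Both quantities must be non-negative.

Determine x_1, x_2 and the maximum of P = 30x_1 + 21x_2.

x_1 = 7/3, x_2 = 1, maximum P = 91

Vertices and P = 30x_1 + 21x_2:
  (0, 0) → P = 0
  (0, 28/9) → P = 196/3
  (8/3, 0) → P = 80
  (2, 4/3) → P = 88
  (7/3, 1) → P = 91

The binding constraints are 6x_1 + 2x_2 = 16 and 9x_1 + 9x_2 = 30.
Solving simultaneously gives x_1 = 7/3, x_2 = 1.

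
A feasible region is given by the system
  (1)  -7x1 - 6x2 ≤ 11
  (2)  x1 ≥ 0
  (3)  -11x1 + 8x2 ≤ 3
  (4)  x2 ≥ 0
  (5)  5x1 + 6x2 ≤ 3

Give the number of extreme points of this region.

The feasible vertices (each the meet of two boundaries and inside every other half-plane) are:
  (0, 3/8)
  (0, 0)
  (3/53, 24/53)
  (3/5, 0)

4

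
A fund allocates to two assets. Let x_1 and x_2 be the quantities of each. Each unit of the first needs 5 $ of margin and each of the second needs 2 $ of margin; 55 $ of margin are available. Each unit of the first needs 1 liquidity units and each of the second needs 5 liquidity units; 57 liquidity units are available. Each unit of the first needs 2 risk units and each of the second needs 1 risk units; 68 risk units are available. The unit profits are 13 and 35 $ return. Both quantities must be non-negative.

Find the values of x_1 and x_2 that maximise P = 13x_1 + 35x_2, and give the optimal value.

Corner points and P = 13x_1 + 35x_2:
  (0, 0) → P = 0
  (0, 57/5) → P = 399
  (11, 0) → P = 143
  (7, 10) → P = 441

At the optimal vertex, 5x_1 + 2x_2 = 55 and x_1 + 5x_2 = 57.
Solving simultaneously gives x_1 = 7, x_2 = 10.

x_1 = 7, x_2 = 10, maximum P = 441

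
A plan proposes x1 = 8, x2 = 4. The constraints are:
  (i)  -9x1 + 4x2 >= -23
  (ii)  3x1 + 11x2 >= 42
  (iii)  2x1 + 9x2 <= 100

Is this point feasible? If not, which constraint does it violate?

not feasible — violates (i)

Constraint (i): -9x1 + 4x2 = -56, which is not ≥ -23. All other constraints are satisfied.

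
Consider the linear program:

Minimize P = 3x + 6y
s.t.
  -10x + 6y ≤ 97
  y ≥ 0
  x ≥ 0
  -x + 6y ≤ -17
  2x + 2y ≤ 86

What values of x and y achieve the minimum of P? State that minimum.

Vertices and P = 3x + 6y:
  (17, 0) → P = 51
  (43, 0) → P = 129
  (275/7, 26/7) → P = 981/7

x = 17, y = 0, minimum P = 51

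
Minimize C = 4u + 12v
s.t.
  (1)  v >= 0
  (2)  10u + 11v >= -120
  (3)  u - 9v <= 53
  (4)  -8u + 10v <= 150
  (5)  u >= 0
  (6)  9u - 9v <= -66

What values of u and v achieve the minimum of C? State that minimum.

u = 0, v = 22/3, minimum C = 88

Corner points and C = 4u + 12v:
  (0, 15) → C = 180
  (115/3, 137/3) → C = 2104/3
  (0, 22/3) → C = 88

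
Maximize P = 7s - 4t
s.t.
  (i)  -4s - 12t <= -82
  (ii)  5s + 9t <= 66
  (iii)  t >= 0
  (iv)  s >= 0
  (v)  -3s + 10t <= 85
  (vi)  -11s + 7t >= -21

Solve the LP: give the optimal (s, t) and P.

s = 9/4, t = 73/12, maximum P = -103/12

Vertices and P = 7s - 4t:
  (9/4, 73/12) → P = -103/12
  (0, 41/6) → P = -82/3
  (0, 22/3) → P = -88/3

The binding constraints are -4s - 12t = -82 and 5s + 9t = 66.
Solving simultaneously gives s = 9/4, t = 73/12.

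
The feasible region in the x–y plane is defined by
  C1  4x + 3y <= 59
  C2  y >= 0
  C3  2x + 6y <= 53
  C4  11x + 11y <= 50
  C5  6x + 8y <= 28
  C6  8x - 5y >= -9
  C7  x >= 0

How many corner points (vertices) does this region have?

5

Intersecting each pair of boundary lines and keeping only the points that satisfy every inequality leaves:
  (50/11, 0)
  (0, 0)
  (46/11, 4/11)
  (34/47, 139/47)
  (0, 9/5)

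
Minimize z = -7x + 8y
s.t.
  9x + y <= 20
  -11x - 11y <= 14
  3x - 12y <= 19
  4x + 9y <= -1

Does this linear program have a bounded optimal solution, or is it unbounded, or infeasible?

bounded optimum

Vertices and z = -7x + 8y:
  (41/165, -251/165) → z = -153/11
  (-23/11, 9/11) → z = 233/11
  (53/25, -79/75) → z = -349/15
The feasible region has finitely many vertices and no improving ray; the minimum is -349/15 at (53/25, -79/75).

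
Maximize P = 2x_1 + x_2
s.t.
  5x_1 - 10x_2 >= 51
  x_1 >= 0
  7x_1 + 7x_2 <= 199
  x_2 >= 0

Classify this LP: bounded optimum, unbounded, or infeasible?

Corner points and P = 2x_1 + x_2:
  (2347/105, 638/105) → P = 5332/105
  (51/5, 0) → P = 102/5
  (199/7, 0) → P = 398/7
The feasible region has finitely many vertices and no improving ray; the maximum is 398/7 at (199/7, 0).

bounded optimum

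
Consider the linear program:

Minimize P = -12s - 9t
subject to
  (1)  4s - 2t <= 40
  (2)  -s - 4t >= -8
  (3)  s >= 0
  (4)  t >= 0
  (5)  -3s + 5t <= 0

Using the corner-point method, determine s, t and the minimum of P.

s = 8, t = 0, minimum P = -96

Feasible corners and P = -12s - 9t:
  (8, 0) → P = -96
  (40/17, 24/17) → P = -696/17
  (0, 0) → P = 0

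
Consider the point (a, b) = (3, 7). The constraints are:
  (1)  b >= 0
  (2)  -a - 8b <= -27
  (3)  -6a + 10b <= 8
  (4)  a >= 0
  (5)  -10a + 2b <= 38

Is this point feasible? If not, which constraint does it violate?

Constraint (3): -6a + 10b = 52, which is not ≤ 8. All other constraints are satisfied.

not feasible — violates (3)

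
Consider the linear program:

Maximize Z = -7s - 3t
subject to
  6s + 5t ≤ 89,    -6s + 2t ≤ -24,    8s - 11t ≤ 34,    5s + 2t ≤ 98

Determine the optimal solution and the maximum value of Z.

s = 98/25, t = -6/25, maximum Z = -668/25

Feasible corners and Z = -7s - 3t:
  (149/21, 65/7) → Z = -1628/21
  (1149/106, 254/53) → Z = -9567/106
  (98/25, -6/25) → Z = -668/25

The binding constraints are -6s + 2t = -24 and 8s - 11t = 34.
Solving simultaneously gives s = 98/25, t = -6/25.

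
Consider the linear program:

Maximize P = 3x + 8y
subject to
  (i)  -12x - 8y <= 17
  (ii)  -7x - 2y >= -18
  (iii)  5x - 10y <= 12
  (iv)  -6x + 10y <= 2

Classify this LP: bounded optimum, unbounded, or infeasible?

bounded optimum

Vertices and P = 3x + 8y:
  (-37/80, -229/160) → P = -1027/80
  (-31/28, -13/28) → P = -197/28
  (51/20, 3/40) → P = 33/4
  (88/41, 61/41) → P = 752/41
The feasible region has finitely many vertices and no improving ray; the maximum is 752/41 at (88/41, 61/41).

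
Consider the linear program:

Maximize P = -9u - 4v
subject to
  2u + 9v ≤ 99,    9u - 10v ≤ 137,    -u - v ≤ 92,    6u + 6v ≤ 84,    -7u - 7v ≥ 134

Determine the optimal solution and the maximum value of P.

Vertices and P = -9u - 4v:
  (-927/7, 283/7) → P = 7211/7
  (-1899/49, 961/49) → P = 13247/49
  (-783/19, -965/19) → P = 10907/19
  (-381/133, -2165/133) → P = 1727/19

The binding constraints are 2u + 9v = 99 and -u - v = 92.
Solving simultaneously gives u = -927/7, v = 283/7.

u = -927/7, v = 283/7, maximum P = 7211/7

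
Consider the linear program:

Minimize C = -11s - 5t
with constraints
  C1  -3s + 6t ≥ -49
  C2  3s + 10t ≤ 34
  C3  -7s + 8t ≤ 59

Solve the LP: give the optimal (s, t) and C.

s = 347/24, t = -15/16, minimum C = -7409/48

Vertices and C = -11s - 5t:
  (347/24, -15/16) → C = -7409/48
  (-373/9, -260/9) → C = 1801/3
  (-159/47, 415/94) → C = 1423/94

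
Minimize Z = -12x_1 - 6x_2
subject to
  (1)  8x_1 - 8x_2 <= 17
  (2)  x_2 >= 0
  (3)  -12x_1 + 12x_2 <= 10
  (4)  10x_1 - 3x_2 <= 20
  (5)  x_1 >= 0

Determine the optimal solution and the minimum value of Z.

Extreme points and Z = -12x_1 - 6x_2:
  (2, 0) → Z = -24
  (0, 0) → Z = 0
  (45/14, 85/21) → Z = -440/7
  (0, 5/6) → Z = -5

x_1 = 45/14, x_2 = 85/21, minimum Z = -440/7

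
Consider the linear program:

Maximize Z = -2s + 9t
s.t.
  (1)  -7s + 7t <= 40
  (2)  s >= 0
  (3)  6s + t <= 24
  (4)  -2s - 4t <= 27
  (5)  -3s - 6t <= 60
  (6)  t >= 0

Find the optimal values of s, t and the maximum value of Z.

s = 128/49, t = 408/49, maximum Z = 488/7

Corner points and Z = -2s + 9t:
  (0, 40/7) → Z = 360/7
  (128/49, 408/49) → Z = 488/7
  (0, 0) → Z = 0
  (4, 0) → Z = -8

The optimum lies where -7s + 7t = 40 and 6s + t = 24.
Solving simultaneously gives s = 128/49, t = 408/49.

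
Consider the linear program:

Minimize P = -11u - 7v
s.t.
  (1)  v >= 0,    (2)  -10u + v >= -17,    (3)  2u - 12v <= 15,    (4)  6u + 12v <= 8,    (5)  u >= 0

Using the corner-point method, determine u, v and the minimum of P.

Corner points and P = -11u - 7v:
  (4/3, 0) → P = -44/3
  (0, 0) → P = 0
  (0, 2/3) → P = -14/3

The optimum lies where v = 0 and 6u + 12v = 8.
Solving simultaneously gives u = 4/3, v = 0.

u = 4/3, v = 0, minimum P = -44/3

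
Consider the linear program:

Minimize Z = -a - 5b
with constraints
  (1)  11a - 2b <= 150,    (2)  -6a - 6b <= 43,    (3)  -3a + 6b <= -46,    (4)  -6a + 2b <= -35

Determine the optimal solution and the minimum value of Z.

Feasible corners and Z = -a - 5b:
  (407/39, -1373/78) → Z = 2017/26
  (202/15, -14/15) → Z = -44/5
  (31/12, -39/4) → Z = 277/6
  (59/15, -57/10) → Z = 737/30

At the optimal vertex, 11a - 2b = 150 and -3a + 6b = -46.
Solving simultaneously gives a = 202/15, b = -14/15.

a = 202/15, b = -14/15, minimum Z = -44/5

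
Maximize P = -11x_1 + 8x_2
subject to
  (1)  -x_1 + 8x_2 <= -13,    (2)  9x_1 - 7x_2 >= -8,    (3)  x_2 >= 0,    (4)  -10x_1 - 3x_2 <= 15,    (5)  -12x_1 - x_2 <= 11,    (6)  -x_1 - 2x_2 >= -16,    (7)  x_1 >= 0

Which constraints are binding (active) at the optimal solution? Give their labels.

Feasible corners and P = -11x_1 + 8x_2:
  (13, 0) → P = -143
  (77/5, 3/10) → P = -167
  (16, 0) → P = -176

The maximum is at (13, 0). Substituting into each constraint, equality holds for (1) and (3); the remaining constraints have slack.

(1) and (3)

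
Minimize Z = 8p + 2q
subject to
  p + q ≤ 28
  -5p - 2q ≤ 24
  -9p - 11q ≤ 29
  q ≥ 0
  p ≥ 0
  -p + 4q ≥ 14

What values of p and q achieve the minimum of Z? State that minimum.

p = 0, q = 7/2, minimum Z = 7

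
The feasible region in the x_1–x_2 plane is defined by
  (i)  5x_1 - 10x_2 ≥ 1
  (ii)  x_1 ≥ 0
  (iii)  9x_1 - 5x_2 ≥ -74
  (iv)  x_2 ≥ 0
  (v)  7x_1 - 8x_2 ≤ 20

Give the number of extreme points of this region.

Of the 10 pairwise boundary intersections, those satisfying every inequality are:
  (1/5, 0)
  (32/5, 31/10)
  (20/7, 0)

3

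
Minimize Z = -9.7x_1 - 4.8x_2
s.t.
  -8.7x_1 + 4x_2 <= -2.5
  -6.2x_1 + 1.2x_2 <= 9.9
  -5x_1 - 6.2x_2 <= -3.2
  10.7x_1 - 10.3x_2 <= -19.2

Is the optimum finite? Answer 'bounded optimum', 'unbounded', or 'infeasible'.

unbounded

From the feasible point (10255/4681, 19379/4681), moving in the direction (4, 8.7) keeps every constraint satisfied while Z decreases without bound.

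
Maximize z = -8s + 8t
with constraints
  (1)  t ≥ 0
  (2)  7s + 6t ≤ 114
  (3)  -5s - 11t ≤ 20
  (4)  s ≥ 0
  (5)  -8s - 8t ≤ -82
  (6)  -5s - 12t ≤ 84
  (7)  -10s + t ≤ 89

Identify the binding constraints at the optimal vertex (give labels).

(2) and (4)

Vertices and z = -8s + 8t:
  (114/7, 0) → z = -912/7
  (41/4, 0) → z = -82
  (0, 19) → z = 152
  (0, 41/4) → z = 82

The maximum is at (0, 19). Substituting into each constraint, equality holds for (2) and (4); the remaining constraints have slack.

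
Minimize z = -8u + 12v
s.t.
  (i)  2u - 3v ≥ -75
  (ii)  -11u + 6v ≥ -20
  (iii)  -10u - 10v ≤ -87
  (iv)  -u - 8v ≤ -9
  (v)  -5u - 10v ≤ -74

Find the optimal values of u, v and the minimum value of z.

u = 23/5, v = 51/10, minimum z = 122/5

Extreme points and z = -8u + 12v:
  (170/7, 865/21) → z = 300
  (-489/50, 462/25) → z = 300
  (23/5, 51/10) → z = 122/5
  (13/5, 61/10) → z = 262/5

The optimum lies where -11u + 6v = -20 and -5u - 10v = -74.
Solving simultaneously gives u = 23/5, v = 51/10.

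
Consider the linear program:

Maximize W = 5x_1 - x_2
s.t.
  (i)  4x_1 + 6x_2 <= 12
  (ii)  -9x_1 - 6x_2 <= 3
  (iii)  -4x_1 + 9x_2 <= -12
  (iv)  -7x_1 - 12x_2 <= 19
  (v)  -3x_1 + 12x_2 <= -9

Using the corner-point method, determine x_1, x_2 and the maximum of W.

Vertices and W = 5x_1 - x_2:
  (3, 0) → W = 15
  (43, -80/3) → W = 725/3
  (3/7, -8/7) → W = 23/7
  (13/11, -25/11) → W = 90/11

At the optimal vertex, 4x_1 + 6x_2 = 12 and -7x_1 - 12x_2 = 19.
Solving simultaneously gives x_1 = 43, x_2 = -80/3.

x_1 = 43, x_2 = -80/3, maximum W = 725/3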